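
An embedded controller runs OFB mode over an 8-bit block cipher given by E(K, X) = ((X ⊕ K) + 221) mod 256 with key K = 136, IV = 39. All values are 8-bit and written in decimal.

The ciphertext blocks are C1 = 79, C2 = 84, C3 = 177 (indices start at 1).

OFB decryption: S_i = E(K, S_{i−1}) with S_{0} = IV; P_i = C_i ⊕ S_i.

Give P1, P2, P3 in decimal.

P1 = 195, P2 = 181, P3 = 247

P1: S = E(K, 39) = 140; 79 ⊕ 140 = 195.
P2: S = E(K, 140) = 225; 84 ⊕ 225 = 181.
P3: S = E(K, 225) = 70; 177 ⊕ 70 = 247.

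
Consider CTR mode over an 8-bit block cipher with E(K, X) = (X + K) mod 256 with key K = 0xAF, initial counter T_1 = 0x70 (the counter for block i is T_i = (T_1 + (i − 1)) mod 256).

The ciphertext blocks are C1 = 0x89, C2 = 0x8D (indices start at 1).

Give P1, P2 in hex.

P1 = 0x96, P2 = 0xAD

CTR decryption: S_i = E(K, T_i) where T_i is the counter for block i; P_i = C_i ⊕ S_i.
P1: T = 0x70, S = E(K, T) = 0x1F; 0x89 ⊕ 0x1F = 0x96.
P2: T = 0x71, S = E(K, T) = 0x20; 0x8D ⊕ 0x20 = 0xAD.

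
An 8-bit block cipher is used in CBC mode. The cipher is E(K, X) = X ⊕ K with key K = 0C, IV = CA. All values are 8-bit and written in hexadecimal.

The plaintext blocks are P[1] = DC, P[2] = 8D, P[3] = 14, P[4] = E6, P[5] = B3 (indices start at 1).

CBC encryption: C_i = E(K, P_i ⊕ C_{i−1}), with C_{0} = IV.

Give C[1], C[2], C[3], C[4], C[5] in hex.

C[1]: P[1] ⊕ CA = 16; E(K, 16) = 1A.
C[2]: P[2] ⊕ 1A = 97; E(K, 97) = 9B.
C[3]: P[3] ⊕ 9B = 8F; E(K, 8F) = 83.
C[4]: P[4] ⊕ 83 = 65; E(K, 65) = 69.
C[5]: P[5] ⊕ 69 = DA; E(K, DA) = D6.

C[1] = 1A, C[2] = 9B, C[3] = 83, C[4] = 69, C[5] = D6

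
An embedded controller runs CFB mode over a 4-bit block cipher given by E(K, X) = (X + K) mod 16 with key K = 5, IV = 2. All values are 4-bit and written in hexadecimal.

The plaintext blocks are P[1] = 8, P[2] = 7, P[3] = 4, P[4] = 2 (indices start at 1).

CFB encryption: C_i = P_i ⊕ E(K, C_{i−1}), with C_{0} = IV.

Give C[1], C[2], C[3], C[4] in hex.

C[1] = F, C[2] = 3, C[3] = C, C[4] = 3

C[1]: E(K, 2) = 7; 8 ⊕ 7 = F.
C[2]: E(K, F) = 4; 7 ⊕ 4 = 3.
C[3]: E(K, 3) = 8; 4 ⊕ 8 = C.
C[4]: E(K, C) = 1; 2 ⊕ 1 = 3.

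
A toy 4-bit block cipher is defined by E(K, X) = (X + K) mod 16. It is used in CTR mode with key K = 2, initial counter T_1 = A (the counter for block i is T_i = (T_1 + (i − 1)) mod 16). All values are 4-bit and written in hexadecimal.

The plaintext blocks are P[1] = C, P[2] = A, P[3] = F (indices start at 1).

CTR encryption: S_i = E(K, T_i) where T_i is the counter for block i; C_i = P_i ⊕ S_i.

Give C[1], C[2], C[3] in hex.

C[1]: T = A, S = E(K, T) = C; C ⊕ C = 0.
C[2]: T = B, S = E(K, T) = D; A ⊕ D = 7.
C[3]: T = C, S = E(K, T) = E; F ⊕ E = 1.

C[1] = 0, C[2] = 7, C[3] = 1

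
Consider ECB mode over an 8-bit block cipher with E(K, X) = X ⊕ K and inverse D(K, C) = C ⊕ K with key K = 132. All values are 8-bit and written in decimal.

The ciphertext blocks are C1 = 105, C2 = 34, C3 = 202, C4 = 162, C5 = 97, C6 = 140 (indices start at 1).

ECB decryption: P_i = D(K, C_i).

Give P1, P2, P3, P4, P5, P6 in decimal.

P1: D(K, 105) = 237.
P2: D(K, 34) = 166.
P3: D(K, 202) = 78.
P4: D(K, 162) = 38.
P5: D(K, 97) = 229.
P6: D(K, 140) = 8.

P1 = 237, P2 = 166, P3 = 78, P4 = 38, P5 = 229, P6 = 8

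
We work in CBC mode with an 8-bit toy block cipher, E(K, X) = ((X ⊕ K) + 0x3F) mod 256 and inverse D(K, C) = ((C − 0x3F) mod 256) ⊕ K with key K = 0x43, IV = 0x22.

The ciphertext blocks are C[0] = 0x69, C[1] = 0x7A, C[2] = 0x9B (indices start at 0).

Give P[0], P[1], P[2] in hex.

CBC decryption: P_i = D(K, C_i) ⊕ C_{i−1}, with C_{−1} = IV.
P[0]: D(K, 0x69) = 0x69; 0x69 ⊕ 0x22 = 0x4B.
P[1]: D(K, 0x7A) = 0x78; 0x78 ⊕ 0x69 = 0x11.
P[2]: D(K, 0x9B) = 0x1F; 0x1F ⊕ 0x7A = 0x65.

P[0] = 0x4B, P[1] = 0x11, P[2] = 0x65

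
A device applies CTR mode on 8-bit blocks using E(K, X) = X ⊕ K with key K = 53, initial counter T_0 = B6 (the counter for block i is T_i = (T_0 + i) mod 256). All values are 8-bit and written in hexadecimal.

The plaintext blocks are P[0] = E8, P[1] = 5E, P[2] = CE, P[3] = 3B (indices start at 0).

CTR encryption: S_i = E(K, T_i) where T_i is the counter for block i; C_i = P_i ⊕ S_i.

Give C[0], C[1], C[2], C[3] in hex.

C[0] = 0D, C[1] = BA, C[2] = 25, C[3] = D1

C[0]: T = B6, S = E(K, T) = E5; E8 ⊕ E5 = 0D.
C[1]: T = B7, S = E(K, T) = E4; 5E ⊕ E4 = BA.
C[2]: T = B8, S = E(K, T) = EB; CE ⊕ EB = 25.
C[3]: T = B9, S = E(K, T) = EA; 3B ⊕ EA = D1.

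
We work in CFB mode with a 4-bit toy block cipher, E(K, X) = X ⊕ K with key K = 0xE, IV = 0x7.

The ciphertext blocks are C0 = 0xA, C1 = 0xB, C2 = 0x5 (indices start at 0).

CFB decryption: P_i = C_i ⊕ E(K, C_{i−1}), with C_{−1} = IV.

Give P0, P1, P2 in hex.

P0 = 0x3, P1 = 0xF, P2 = 0x0

P0: E(K, 0x7) = 0x9; 0xA ⊕ 0x9 = 0x3.
P1: E(K, 0xA) = 0x4; 0xB ⊕ 0x4 = 0xF.
P2: E(K, 0xB) = 0x5; 0x5 ⊕ 0x5 = 0x0.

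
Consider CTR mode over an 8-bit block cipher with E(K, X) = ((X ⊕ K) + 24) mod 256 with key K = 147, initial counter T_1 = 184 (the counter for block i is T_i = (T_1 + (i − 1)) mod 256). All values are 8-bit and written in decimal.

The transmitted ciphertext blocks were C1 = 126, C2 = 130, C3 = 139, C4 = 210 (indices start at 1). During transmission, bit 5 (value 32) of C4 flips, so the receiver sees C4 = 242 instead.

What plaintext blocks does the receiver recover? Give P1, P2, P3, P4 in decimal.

P1 = 61, P2 = 192, P3 = 202, P4 = 178

CTR decryption: S_i = E(K, T_i) where T_i is the counter for block i; P_i = C_i ⊕ S_i.
Only C4 changed, to 242. In CTR, a change in C_i flips the same bit in P_i only; the keystream is unaffected. Decrypting the received ciphertext:
P1: T = 184, S = E(K, T) = 67; 126 ⊕ 67 = 61.
P2: T = 185, S = E(K, T) = 66; 130 ⊕ 66 = 192.
P3: T = 186, S = E(K, T) = 65; 139 ⊕ 65 = 202.
P4: T = 187, S = E(K, T) = 64; 242 ⊕ 64 = 178.
Blocks that differ from the original plaintext: P4.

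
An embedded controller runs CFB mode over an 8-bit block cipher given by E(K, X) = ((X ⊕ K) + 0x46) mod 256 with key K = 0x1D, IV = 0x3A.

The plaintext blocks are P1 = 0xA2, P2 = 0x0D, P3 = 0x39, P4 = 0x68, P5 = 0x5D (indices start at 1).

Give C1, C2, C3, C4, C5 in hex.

CFB encryption: C_i = P_i ⊕ E(K, C_{i−1}), with C_{0} = IV.
C1: E(K, 0x3A) = 0x6D; 0xA2 ⊕ 0x6D = 0xCF.
C2: E(K, 0xCF) = 0x18; 0x0D ⊕ 0x18 = 0x15.
C3: E(K, 0x15) = 0x4E; 0x39 ⊕ 0x4E = 0x77.
C4: E(K, 0x77) = 0xB0; 0x68 ⊕ 0xB0 = 0xD8.
C5: E(K, 0xD8) = 0x0B; 0x5D ⊕ 0x0B = 0x56.

C1 = 0xCF, C2 = 0x15, C3 = 0x77, C4 = 0xD8, C5 = 0x56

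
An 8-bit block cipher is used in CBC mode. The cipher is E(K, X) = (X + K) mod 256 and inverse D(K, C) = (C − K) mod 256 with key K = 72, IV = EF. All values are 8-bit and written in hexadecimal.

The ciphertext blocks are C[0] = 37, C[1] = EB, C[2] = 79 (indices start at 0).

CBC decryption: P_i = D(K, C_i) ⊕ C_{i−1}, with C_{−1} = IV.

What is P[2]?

P[2]: D(K, 79) = 07; 07 ⊕ EB = EC.

P[2] = EC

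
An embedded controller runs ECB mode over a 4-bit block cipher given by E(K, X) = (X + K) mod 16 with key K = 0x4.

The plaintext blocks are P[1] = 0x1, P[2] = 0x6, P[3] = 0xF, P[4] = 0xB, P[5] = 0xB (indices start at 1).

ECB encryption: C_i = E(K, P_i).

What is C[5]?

C[5] = 0xF

C[5]: E(K, 0xB) = 0xF.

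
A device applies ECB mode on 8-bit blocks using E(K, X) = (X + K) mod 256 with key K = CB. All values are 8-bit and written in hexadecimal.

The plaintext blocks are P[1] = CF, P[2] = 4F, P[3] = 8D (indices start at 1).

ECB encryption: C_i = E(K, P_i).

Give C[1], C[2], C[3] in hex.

C[1]: E(K, CF) = 9A.
C[2]: E(K, 4F) = 1A.
C[3]: E(K, 8D) = 58.

C[1] = 9A, C[2] = 1A, C[3] = 58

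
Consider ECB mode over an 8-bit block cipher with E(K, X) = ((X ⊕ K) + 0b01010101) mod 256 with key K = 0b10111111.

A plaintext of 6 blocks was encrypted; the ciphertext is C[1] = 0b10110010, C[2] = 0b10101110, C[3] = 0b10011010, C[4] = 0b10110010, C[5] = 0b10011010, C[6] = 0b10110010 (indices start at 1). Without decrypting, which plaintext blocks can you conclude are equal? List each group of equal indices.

ECB encrypts each block independently with the same key, so equal ciphertext blocks imply equal plaintext blocks.
C[1] = C[4] = C[6] = 0b10110010, so P[1] = P[4] = P[6].
C[3] = C[5] = 0b10011010, so P[3] = P[5].

P[1] = P[4] = P[6]; P[3] = P[5]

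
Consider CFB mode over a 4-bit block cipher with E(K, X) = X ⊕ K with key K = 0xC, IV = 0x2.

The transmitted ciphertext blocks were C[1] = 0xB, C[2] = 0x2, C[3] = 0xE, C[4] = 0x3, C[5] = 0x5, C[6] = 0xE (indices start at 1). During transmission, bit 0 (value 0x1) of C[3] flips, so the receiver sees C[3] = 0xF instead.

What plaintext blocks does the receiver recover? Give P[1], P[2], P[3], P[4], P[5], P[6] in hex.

CFB decryption: P_i = C_i ⊕ E(K, C_{i−1}), with C_{0} = IV.
Only C[3] changed, to 0xF. In CFB, a change in C_i flips the same bit in P_i and garbles P_{i+1}. Decrypting the received ciphertext:
P[1]: E(K, 0x2) = 0xE; 0xB ⊕ 0xE = 0x5.
P[2]: E(K, 0xB) = 0x7; 0x2 ⊕ 0x7 = 0x5.
P[3]: E(K, 0x2) = 0xE; 0xF ⊕ 0xE = 0x1.
P[4]: E(K, 0xF) = 0x3; 0x3 ⊕ 0x3 = 0x0.
P[5]: E(K, 0x3) = 0xF; 0x5 ⊕ 0xF = 0xA.
P[6]: E(K, 0x5) = 0x9; 0xE ⊕ 0x9 = 0x7.
Blocks that differ from the original plaintext: P[3], P[4].

P[1] = 0x5, P[2] = 0x5, P[3] = 0x1, P[4] = 0x0, P[5] = 0xA, P[6] = 0x7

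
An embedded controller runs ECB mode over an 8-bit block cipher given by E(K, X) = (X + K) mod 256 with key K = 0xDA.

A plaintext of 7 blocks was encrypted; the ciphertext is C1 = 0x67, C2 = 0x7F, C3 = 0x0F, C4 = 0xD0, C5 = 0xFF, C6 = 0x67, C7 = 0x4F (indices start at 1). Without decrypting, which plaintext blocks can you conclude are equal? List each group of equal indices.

ECB encrypts each block independently with the same key, so equal ciphertext blocks imply equal plaintext blocks.
C1 = C6 = 0x67, so P1 = P6.

P1 = P6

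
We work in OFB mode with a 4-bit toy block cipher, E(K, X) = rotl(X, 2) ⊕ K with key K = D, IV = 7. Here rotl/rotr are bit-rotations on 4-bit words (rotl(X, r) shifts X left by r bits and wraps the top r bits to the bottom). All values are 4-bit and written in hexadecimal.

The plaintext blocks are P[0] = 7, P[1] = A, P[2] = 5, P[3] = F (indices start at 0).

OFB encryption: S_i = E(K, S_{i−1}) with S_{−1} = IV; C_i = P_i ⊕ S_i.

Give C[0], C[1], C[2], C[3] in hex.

C[0] = 7, C[1] = 7, C[2] = F, C[3] = 8

C[0]: S = E(K, 7) = 0; 7 ⊕ 0 = 7.
C[1]: S = E(K, 0) = D; A ⊕ D = 7.
C[2]: S = E(K, D) = A; 5 ⊕ A = F.
C[3]: S = E(K, A) = 7; F ⊕ 7 = 8.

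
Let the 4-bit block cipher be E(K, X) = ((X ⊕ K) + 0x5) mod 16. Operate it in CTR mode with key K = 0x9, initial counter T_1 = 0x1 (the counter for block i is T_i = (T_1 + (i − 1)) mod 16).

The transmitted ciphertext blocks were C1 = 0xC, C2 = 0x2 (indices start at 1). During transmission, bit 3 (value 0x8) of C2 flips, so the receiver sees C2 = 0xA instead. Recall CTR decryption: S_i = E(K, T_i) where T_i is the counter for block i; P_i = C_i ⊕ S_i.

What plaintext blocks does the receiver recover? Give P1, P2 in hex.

P1 = 0x1, P2 = 0xA

Only C2 changed, to 0xA. In CTR, a change in C_i flips the same bit in P_i only; the keystream is unaffected. Decrypting the received ciphertext:
P1: T = 0x1, S = E(K, T) = 0xD; 0xC ⊕ 0xD = 0x1.
P2: T = 0x2, S = E(K, T) = 0x0; 0xA ⊕ 0x0 = 0xA.
Blocks that differ from the original plaintext: P2.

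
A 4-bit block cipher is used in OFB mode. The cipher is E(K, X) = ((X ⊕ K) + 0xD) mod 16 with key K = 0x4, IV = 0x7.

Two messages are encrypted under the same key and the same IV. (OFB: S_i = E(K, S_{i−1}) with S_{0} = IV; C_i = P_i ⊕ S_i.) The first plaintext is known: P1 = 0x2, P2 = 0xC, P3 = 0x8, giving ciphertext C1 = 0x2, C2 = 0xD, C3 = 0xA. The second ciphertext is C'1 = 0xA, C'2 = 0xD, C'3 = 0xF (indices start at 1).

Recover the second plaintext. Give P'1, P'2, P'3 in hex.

In OFB with a reused IV, both messages share the same keystream S_i, so C_i ⊕ C'_i = P_i ⊕ P'_i and thus P'_i = P_i ⊕ C_i ⊕ C'_i.
P'1: 0x2 ⊕ 0x2 ⊕ 0xA = 0xA.
P'2: 0xC ⊕ 0xD ⊕ 0xD = 0xC.
P'3: 0x8 ⊕ 0xA ⊕ 0xF = 0xD.

P'1 = 0xA, P'2 = 0xC, P'3 = 0xD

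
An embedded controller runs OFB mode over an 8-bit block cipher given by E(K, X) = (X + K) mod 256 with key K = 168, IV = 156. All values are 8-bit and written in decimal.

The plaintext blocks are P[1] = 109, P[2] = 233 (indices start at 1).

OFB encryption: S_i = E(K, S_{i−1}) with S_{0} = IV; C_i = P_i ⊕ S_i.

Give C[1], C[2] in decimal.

C[1] = 41, C[2] = 5

C[1]: S = E(K, 156) = 68; 109 ⊕ 68 = 41.
C[2]: S = E(K, 68) = 236; 233 ⊕ 236 = 5.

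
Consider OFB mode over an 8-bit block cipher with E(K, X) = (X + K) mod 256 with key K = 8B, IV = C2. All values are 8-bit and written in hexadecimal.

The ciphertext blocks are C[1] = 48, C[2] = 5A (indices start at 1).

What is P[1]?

OFB decryption: S_i = E(K, S_{i−1}) with S_{0} = IV; P_i = C_i ⊕ S_i.
P[1]: S = E(K, C2) = 4D; 48 ⊕ 4D = 05.

P[1] = 05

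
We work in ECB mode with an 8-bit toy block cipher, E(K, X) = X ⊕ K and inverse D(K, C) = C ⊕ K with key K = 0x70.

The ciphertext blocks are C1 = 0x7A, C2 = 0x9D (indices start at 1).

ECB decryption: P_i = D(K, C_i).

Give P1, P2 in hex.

P1: D(K, 0x7A) = 0x0A.
P2: D(K, 0x9D) = 0xED.

P1 = 0x0A, P2 = 0xED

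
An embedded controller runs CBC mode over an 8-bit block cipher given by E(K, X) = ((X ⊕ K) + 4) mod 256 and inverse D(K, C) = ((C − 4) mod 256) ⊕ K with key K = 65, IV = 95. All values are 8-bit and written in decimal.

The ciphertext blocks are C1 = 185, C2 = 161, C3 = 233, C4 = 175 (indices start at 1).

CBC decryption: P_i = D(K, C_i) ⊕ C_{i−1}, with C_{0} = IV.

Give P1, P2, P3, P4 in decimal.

P1 = 171, P2 = 101, P3 = 5, P4 = 3

P1: D(K, 185) = 244; 244 ⊕ 95 = 171.
P2: D(K, 161) = 220; 220 ⊕ 185 = 101.
P3: D(K, 233) = 164; 164 ⊕ 161 = 5.
P4: D(K, 175) = 234; 234 ⊕ 233 = 3.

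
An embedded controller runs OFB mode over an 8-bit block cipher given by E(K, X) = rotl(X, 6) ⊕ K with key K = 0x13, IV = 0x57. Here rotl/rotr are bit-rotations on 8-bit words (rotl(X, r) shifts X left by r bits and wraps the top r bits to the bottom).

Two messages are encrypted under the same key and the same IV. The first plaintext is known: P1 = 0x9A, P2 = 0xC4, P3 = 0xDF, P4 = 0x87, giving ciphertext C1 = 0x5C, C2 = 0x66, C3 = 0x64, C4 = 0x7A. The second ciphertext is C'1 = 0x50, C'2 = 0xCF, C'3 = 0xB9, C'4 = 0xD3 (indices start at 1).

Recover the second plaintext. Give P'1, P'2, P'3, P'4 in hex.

In OFB with a reused IV, both messages share the same keystream S_i, so C_i ⊕ C'_i = P_i ⊕ P'_i and thus P'_i = P_i ⊕ C_i ⊕ C'_i.
P'1: 0x9A ⊕ 0x5C ⊕ 0x50 = 0x96.
P'2: 0xC4 ⊕ 0x66 ⊕ 0xCF = 0x6D.
P'3: 0xDF ⊕ 0x64 ⊕ 0xB9 = 0x02.
P'4: 0x87 ⊕ 0x7A ⊕ 0xD3 = 0x2E.

P'1 = 0x96, P'2 = 0x6D, P'3 = 0x02, P'4 = 0x2E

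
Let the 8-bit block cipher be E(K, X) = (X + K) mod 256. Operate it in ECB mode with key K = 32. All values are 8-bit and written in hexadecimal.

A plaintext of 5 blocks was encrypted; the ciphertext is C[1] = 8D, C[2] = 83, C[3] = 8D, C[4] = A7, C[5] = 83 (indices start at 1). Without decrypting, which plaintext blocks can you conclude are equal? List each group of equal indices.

ECB encrypts each block independently with the same key, so equal ciphertext blocks imply equal plaintext blocks.
C[1] = C[3] = 8D, so P[1] = P[3].
C[2] = C[5] = 83, so P[2] = P[5].

P[1] = P[3]; P[2] = P[5]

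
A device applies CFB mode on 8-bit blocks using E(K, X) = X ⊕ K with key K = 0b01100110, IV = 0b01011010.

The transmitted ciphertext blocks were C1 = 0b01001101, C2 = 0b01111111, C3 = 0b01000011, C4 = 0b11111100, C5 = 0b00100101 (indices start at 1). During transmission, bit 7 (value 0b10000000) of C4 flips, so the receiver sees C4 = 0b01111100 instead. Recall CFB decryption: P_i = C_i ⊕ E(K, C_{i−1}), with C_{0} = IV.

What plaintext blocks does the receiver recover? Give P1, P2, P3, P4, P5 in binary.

P1 = 0b01110001, P2 = 0b01010100, P3 = 0b01011010, P4 = 0b01011001, P5 = 0b00111111

Only C4 changed, to 0b01111100. In CFB, a change in C_i flips the same bit in P_i and garbles P_{i+1}. Decrypting the received ciphertext:
P1: E(K, 0b01011010) = 0b00111100; 0b01001101 ⊕ 0b00111100 = 0b01110001.
P2: E(K, 0b01001101) = 0b00101011; 0b01111111 ⊕ 0b00101011 = 0b01010100.
P3: E(K, 0b01111111) = 0b00011001; 0b01000011 ⊕ 0b00011001 = 0b01011010.
P4: E(K, 0b01000011) = 0b00100101; 0b01111100 ⊕ 0b00100101 = 0b01011001.
P5: E(K, 0b01111100) = 0b00011010; 0b00100101 ⊕ 0b00011010 = 0b00111111.
Blocks that differ from the original plaintext: P4, P5.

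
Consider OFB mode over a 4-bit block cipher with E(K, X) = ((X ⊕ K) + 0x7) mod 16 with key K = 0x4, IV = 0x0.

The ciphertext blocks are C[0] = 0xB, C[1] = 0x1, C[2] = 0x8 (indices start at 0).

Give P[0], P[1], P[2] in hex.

P[0] = 0x0, P[1] = 0x7, P[2] = 0x1

OFB decryption: S_i = E(K, S_{i−1}) with S_{−1} = IV; P_i = C_i ⊕ S_i.
P[0]: S = E(K, 0x0) = 0xB; 0xB ⊕ 0xB = 0x0.
P[1]: S = E(K, 0xB) = 0x6; 0x1 ⊕ 0x6 = 0x7.
P[2]: S = E(K, 0x6) = 0x9; 0x8 ⊕ 0x9 = 0x1.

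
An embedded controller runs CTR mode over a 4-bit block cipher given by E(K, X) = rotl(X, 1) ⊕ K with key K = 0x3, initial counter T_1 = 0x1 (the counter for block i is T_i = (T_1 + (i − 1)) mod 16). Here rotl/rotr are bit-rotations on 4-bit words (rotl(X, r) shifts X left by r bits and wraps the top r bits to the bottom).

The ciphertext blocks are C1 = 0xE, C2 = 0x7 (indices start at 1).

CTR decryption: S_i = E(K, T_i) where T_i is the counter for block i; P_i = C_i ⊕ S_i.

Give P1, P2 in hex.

P1 = 0xF, P2 = 0x0

P1: T = 0x1, S = E(K, T) = 0x1; 0xE ⊕ 0x1 = 0xF.
P2: T = 0x2, S = E(K, T) = 0x7; 0x7 ⊕ 0x7 = 0x0.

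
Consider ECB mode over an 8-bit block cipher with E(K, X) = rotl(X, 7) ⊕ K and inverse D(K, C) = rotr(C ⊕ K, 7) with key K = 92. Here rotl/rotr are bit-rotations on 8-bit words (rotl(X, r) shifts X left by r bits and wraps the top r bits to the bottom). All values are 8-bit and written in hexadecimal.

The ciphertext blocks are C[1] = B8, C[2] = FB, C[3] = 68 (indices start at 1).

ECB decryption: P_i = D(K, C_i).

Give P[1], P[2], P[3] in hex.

P[1] = 54, P[2] = D2, P[3] = F5

P[1]: D(K, B8) = 54.
P[2]: D(K, FB) = D2.
P[3]: D(K, 68) = F5.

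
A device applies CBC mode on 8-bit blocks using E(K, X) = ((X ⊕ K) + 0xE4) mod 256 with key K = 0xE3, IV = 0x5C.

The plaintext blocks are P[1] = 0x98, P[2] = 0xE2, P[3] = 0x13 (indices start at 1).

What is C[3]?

CBC encryption: C_i = E(K, P_i ⊕ C_{i−1}), with C_{0} = IV.
C[1]: P[1] ⊕ 0x5C = 0xC4; E(K, 0xC4) = 0x0B.
C[2]: P[2] ⊕ 0x0B = 0xE9; E(K, 0xE9) = 0xEE.
C[3]: P[3] ⊕ 0xEE = 0xFD; E(K, 0xFD) = 0x02.

C[3] = 0x02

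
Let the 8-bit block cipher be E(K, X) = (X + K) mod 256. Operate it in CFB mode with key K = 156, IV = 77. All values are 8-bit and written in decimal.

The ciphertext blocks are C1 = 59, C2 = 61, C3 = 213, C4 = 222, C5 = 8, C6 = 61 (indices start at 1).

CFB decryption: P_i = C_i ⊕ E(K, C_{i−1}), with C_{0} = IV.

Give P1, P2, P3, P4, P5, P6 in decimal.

P1: E(K, 77) = 233; 59 ⊕ 233 = 210.
P2: E(K, 59) = 215; 61 ⊕ 215 = 234.
P3: E(K, 61) = 217; 213 ⊕ 217 = 12.
P4: E(K, 213) = 113; 222 ⊕ 113 = 175.
P5: E(K, 222) = 122; 8 ⊕ 122 = 114.
P6: E(K, 8) = 164; 61 ⊕ 164 = 153.

P1 = 210, P2 = 234, P3 = 12, P4 = 175, P5 = 114, P6 = 153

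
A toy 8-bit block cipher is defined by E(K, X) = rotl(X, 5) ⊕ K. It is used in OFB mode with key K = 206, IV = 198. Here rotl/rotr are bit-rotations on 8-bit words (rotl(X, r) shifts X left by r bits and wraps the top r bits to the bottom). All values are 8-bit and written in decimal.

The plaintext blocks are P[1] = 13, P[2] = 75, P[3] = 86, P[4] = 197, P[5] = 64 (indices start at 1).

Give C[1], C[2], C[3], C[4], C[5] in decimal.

C[1] = 27, C[2] = 71, C[3] = 25, C[4] = 226, C[5] = 106

OFB encryption: S_i = E(K, S_{i−1}) with S_{0} = IV; C_i = P_i ⊕ S_i.
C[1]: S = E(K, 198) = 22; 13 ⊕ 22 = 27.
C[2]: S = E(K, 22) = 12; 75 ⊕ 12 = 71.
C[3]: S = E(K, 12) = 79; 86 ⊕ 79 = 25.
C[4]: S = E(K, 79) = 39; 197 ⊕ 39 = 226.
C[5]: S = E(K, 39) = 42; 64 ⊕ 42 = 106.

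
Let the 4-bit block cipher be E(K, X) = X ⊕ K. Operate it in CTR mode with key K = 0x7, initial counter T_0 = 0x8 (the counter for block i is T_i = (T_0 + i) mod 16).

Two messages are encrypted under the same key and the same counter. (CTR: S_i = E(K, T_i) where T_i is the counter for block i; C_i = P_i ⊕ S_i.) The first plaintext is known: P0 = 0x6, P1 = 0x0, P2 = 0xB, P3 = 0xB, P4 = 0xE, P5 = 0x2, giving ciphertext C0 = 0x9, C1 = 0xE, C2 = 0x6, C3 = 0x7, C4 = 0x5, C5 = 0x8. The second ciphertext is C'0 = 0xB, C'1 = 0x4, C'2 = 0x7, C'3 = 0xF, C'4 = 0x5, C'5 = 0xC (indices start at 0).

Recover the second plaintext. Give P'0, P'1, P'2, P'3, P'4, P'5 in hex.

In CTR with a reused counter, both messages share the same keystream S_i, so C_i ⊕ C'_i = P_i ⊕ P'_i and thus P'_i = P_i ⊕ C_i ⊕ C'_i.
P'0: 0x6 ⊕ 0x9 ⊕ 0xB = 0x4.
P'1: 0x0 ⊕ 0xE ⊕ 0x4 = 0xA.
P'2: 0xB ⊕ 0x6 ⊕ 0x7 = 0xA.
P'3: 0xB ⊕ 0x7 ⊕ 0xF = 0x3.
P'4: 0xE ⊕ 0x5 ⊕ 0x5 = 0xE.
P'5: 0x2 ⊕ 0x8 ⊕ 0xC = 0x6.

P'0 = 0x4, P'1 = 0xA, P'2 = 0xA, P'3 = 0x3, P'4 = 0xE, P'5 = 0x6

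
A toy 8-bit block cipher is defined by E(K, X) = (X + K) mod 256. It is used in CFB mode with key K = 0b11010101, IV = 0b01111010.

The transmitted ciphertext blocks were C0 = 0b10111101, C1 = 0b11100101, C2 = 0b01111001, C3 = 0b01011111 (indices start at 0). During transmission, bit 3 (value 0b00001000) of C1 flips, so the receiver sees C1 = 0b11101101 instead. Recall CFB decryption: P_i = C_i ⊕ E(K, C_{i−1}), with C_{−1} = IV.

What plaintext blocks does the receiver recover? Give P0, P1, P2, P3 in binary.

P0 = 0b11110010, P1 = 0b01111111, P2 = 0b10111011, P3 = 0b00010001

Only C1 changed, to 0b11101101. In CFB, a change in C_i flips the same bit in P_i and garbles P_{i+1}. Decrypting the received ciphertext:
P0: E(K, 0b01111010) = 0b01001111; 0b10111101 ⊕ 0b01001111 = 0b11110010.
P1: E(K, 0b10111101) = 0b10010010; 0b11101101 ⊕ 0b10010010 = 0b01111111.
P2: E(K, 0b11101101) = 0b11000010; 0b01111001 ⊕ 0b11000010 = 0b10111011.
P3: E(K, 0b01111001) = 0b01001110; 0b01011111 ⊕ 0b01001110 = 0b00010001.
Blocks that differ from the original plaintext: P1, P2.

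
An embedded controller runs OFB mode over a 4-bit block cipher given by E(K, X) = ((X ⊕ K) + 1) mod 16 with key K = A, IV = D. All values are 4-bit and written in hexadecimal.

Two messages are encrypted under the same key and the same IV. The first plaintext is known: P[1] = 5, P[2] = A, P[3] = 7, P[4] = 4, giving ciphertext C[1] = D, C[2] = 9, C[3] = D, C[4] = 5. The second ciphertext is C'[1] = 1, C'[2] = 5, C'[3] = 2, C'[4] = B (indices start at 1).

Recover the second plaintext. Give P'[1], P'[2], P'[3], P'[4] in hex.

P'[1] = 9, P'[2] = 6, P'[3] = 8, P'[4] = A

In OFB with a reused IV, both messages share the same keystream S_i, so C_i ⊕ C'_i = P_i ⊕ P'_i and thus P'_i = P_i ⊕ C_i ⊕ C'_i.
P'[1]: 5 ⊕ D ⊕ 1 = 9.
P'[2]: A ⊕ 9 ⊕ 5 = 6.
P'[3]: 7 ⊕ D ⊕ 2 = 8.
P'[4]: 4 ⊕ 5 ⊕ B = A.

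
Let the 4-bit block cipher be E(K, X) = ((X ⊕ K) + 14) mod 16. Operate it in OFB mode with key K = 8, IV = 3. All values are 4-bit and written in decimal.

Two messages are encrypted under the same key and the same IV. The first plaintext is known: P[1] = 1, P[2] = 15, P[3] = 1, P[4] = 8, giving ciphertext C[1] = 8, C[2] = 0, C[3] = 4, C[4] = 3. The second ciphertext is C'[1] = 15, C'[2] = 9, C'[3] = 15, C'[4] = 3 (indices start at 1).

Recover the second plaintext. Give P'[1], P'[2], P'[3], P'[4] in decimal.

P'[1] = 6, P'[2] = 6, P'[3] = 10, P'[4] = 8

In OFB with a reused IV, both messages share the same keystream S_i, so C_i ⊕ C'_i = P_i ⊕ P'_i and thus P'_i = P_i ⊕ C_i ⊕ C'_i.
P'[1]: 1 ⊕ 8 ⊕ 15 = 6.
P'[2]: 15 ⊕ 0 ⊕ 9 = 6.
P'[3]: 1 ⊕ 4 ⊕ 15 = 10.
P'[4]: 8 ⊕ 3 ⊕ 3 = 8.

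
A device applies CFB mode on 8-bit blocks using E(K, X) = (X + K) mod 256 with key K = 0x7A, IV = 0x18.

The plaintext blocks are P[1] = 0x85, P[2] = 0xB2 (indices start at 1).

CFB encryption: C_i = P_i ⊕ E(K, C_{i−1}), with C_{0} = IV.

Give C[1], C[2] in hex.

C[1] = 0x17, C[2] = 0x23

C[1]: E(K, 0x18) = 0x92; 0x85 ⊕ 0x92 = 0x17.
C[2]: E(K, 0x17) = 0x91; 0xB2 ⊕ 0x91 = 0x23.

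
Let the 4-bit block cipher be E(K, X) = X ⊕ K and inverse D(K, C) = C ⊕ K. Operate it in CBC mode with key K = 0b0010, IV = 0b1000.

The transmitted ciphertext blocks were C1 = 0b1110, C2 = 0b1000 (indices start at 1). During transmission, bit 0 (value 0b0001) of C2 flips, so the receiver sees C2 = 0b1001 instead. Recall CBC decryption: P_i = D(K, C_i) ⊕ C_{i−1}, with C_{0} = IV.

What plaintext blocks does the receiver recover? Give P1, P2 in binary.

P1 = 0b0100, P2 = 0b0101

Only C2 changed, to 0b1001. In CBC, a change in C_i garbles P_i and flips the same bit in P_{i+1}. Decrypting the received ciphertext:
P1: D(K, 0b1110) = 0b1100; 0b1100 ⊕ 0b1000 = 0b0100.
P2: D(K, 0b1001) = 0b1011; 0b1011 ⊕ 0b1110 = 0b0101.
Blocks that differ from the original plaintext: P2.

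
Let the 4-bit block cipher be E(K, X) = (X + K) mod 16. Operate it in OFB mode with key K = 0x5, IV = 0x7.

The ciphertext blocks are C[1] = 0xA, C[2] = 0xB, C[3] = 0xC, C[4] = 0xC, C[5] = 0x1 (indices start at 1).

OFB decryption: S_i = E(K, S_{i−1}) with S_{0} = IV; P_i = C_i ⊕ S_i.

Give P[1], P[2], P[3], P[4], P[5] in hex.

P[1]: S = E(K, 0x7) = 0xC; 0xA ⊕ 0xC = 0x6.
P[2]: S = E(K, 0xC) = 0x1; 0xB ⊕ 0x1 = 0xA.
P[3]: S = E(K, 0x1) = 0x6; 0xC ⊕ 0x6 = 0xA.
P[4]: S = E(K, 0x6) = 0xB; 0xC ⊕ 0xB = 0x7.
P[5]: S = E(K, 0xB) = 0x0; 0x1 ⊕ 0x0 = 0x1.

P[1] = 0x6, P[2] = 0xA, P[3] = 0xA, P[4] = 0x7, P[5] = 0x1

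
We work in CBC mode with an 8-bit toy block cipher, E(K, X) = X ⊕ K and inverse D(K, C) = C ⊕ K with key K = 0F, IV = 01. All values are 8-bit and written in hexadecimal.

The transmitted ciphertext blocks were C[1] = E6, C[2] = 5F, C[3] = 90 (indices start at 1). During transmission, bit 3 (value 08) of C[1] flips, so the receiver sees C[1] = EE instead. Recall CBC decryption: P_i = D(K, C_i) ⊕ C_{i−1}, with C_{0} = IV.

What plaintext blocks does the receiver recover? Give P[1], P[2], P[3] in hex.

Only C[1] changed, to EE. In CBC, a change in C_i garbles P_i and flips the same bit in P_{i+1}. Decrypting the received ciphertext:
P[1]: D(K, EE) = E1; E1 ⊕ 01 = E0.
P[2]: D(K, 5F) = 50; 50 ⊕ EE = BE.
P[3]: D(K, 90) = 9F; 9F ⊕ 5F = C0.
Blocks that differ from the original plaintext: P[1], P[2].

P[1] = E0, P[2] = BE, P[3] = C0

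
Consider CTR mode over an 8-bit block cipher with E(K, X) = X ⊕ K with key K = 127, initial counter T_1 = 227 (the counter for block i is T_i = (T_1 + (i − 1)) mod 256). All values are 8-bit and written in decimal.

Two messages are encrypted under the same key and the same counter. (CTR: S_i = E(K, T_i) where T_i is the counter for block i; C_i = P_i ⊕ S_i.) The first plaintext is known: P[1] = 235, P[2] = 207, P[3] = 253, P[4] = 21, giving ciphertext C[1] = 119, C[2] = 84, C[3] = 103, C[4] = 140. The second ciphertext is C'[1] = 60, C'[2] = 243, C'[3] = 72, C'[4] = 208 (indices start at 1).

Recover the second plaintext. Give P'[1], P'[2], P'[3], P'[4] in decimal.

P'[1] = 160, P'[2] = 104, P'[3] = 210, P'[4] = 73

In CTR with a reused counter, both messages share the same keystream S_i, so C_i ⊕ C'_i = P_i ⊕ P'_i and thus P'_i = P_i ⊕ C_i ⊕ C'_i.
P'[1]: 235 ⊕ 119 ⊕ 60 = 160.
P'[2]: 207 ⊕ 84 ⊕ 243 = 104.
P'[3]: 253 ⊕ 103 ⊕ 72 = 210.
P'[4]: 21 ⊕ 140 ⊕ 208 = 73.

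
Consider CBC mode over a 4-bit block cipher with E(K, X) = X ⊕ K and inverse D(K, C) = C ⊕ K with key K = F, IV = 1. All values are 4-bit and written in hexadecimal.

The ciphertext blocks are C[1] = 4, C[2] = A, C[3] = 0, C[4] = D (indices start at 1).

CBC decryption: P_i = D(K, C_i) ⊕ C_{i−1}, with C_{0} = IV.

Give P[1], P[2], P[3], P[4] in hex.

P[1]: D(K, 4) = B; B ⊕ 1 = A.
P[2]: D(K, A) = 5; 5 ⊕ 4 = 1.
P[3]: D(K, 0) = F; F ⊕ A = 5.
P[4]: D(K, D) = 2; 2 ⊕ 0 = 2.

P[1] = A, P[2] = 1, P[3] = 5, P[4] = 2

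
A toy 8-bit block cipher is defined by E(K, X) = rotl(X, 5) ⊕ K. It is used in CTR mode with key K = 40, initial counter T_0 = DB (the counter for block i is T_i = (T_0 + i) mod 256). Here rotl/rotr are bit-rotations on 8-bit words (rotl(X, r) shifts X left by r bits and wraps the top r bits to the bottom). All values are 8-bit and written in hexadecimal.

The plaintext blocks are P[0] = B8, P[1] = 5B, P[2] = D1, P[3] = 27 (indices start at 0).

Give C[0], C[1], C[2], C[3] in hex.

C[0] = 83, C[1] = 80, C[2] = 2A, C[3] = BC

CTR encryption: S_i = E(K, T_i) where T_i is the counter for block i; C_i = P_i ⊕ S_i.
C[0]: T = DB, S = E(K, T) = 3B; B8 ⊕ 3B = 83.
C[1]: T = DC, S = E(K, T) = DB; 5B ⊕ DB = 80.
C[2]: T = DD, S = E(K, T) = FB; D1 ⊕ FB = 2A.
C[3]: T = DE, S = E(K, T) = 9B; 27 ⊕ 9B = BC.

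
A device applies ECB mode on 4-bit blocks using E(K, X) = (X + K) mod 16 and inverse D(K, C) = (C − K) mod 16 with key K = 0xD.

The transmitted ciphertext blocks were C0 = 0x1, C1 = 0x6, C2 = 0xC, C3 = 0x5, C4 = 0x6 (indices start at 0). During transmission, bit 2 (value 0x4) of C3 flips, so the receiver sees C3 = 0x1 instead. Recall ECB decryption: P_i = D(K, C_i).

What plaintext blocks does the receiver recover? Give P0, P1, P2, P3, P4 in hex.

P0 = 0x4, P1 = 0x9, P2 = 0xF, P3 = 0x4, P4 = 0x9

Only C3 changed, to 0x1. In ECB, a change in C_i affects only P_i. Decrypting the received ciphertext:
P0: D(K, 0x1) = 0x4.
P1: D(K, 0x6) = 0x9.
P2: D(K, 0xC) = 0xF.
P3: D(K, 0x1) = 0x4.
P4: D(K, 0x6) = 0x9.
Blocks that differ from the original plaintext: P3.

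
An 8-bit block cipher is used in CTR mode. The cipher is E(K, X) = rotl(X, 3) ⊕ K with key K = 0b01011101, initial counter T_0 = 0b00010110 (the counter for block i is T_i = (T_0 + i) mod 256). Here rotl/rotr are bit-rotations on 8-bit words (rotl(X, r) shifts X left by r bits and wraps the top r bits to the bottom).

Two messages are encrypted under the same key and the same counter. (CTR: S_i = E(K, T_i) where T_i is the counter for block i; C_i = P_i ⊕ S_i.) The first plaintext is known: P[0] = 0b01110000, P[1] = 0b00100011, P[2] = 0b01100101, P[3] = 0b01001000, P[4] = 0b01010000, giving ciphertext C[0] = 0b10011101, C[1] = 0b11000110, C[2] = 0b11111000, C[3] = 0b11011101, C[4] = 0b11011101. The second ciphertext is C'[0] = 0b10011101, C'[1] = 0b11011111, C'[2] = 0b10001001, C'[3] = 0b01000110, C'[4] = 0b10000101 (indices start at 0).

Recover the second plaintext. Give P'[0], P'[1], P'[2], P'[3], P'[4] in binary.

P'[0] = 0b01110000, P'[1] = 0b00111010, P'[2] = 0b00010100, P'[3] = 0b11010011, P'[4] = 0b00001000

In CTR with a reused counter, both messages share the same keystream S_i, so C_i ⊕ C'_i = P_i ⊕ P'_i and thus P'_i = P_i ⊕ C_i ⊕ C'_i.
P'[0]: 0b01110000 ⊕ 0b10011101 ⊕ 0b10011101 = 0b01110000.
P'[1]: 0b00100011 ⊕ 0b11000110 ⊕ 0b11011111 = 0b00111010.
P'[2]: 0b01100101 ⊕ 0b11111000 ⊕ 0b10001001 = 0b00010100.
P'[3]: 0b01001000 ⊕ 0b11011101 ⊕ 0b01000110 = 0b11010011.
P'[4]: 0b01010000 ⊕ 0b11011101 ⊕ 0b10000101 = 0b00001000.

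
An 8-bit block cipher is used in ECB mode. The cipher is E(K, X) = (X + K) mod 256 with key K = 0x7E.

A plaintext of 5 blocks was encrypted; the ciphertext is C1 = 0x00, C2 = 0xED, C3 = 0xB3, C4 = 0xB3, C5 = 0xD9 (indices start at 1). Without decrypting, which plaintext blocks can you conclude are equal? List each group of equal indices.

P3 = P4

ECB encrypts each block independently with the same key, so equal ciphertext blocks imply equal plaintext blocks.
C3 = C4 = 0xB3, so P3 = P4.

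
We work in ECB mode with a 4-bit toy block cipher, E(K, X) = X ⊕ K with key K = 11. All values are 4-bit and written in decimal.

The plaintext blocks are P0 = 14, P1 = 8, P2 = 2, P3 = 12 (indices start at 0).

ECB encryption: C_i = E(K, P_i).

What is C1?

C1: E(K, 8) = 3.

C1 = 3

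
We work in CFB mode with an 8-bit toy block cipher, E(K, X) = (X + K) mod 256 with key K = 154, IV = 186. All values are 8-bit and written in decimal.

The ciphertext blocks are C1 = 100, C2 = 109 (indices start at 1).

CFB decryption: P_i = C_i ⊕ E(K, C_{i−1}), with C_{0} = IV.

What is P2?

P2: E(K, 100) = 254; 109 ⊕ 254 = 147.

P2 = 147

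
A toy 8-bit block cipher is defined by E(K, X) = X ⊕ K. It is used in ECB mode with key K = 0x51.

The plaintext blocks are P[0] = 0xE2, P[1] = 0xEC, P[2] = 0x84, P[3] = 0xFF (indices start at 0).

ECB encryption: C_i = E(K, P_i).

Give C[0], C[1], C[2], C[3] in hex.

C[0] = 0xB3, C[1] = 0xBD, C[2] = 0xD5, C[3] = 0xAE

C[0]: E(K, 0xE2) = 0xB3.
C[1]: E(K, 0xEC) = 0xBD.
C[2]: E(K, 0x84) = 0xD5.
C[3]: E(K, 0xFF) = 0xAE.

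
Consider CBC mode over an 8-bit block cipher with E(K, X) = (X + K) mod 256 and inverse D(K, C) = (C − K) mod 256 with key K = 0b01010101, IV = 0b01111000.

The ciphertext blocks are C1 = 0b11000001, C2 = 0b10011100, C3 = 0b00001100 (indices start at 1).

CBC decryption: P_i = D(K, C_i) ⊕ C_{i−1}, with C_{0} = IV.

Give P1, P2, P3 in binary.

P1: D(K, 0b11000001) = 0b01101100; 0b01101100 ⊕ 0b01111000 = 0b00010100.
P2: D(K, 0b10011100) = 0b01000111; 0b01000111 ⊕ 0b11000001 = 0b10000110.
P3: D(K, 0b00001100) = 0b10110111; 0b10110111 ⊕ 0b10011100 = 0b00101011.

P1 = 0b00010100, P2 = 0b10000110, P3 = 0b00101011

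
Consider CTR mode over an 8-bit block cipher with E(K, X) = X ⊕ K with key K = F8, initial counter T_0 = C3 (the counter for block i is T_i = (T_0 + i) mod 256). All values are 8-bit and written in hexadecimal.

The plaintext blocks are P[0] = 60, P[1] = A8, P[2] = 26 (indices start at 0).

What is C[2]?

CTR encryption: S_i = E(K, T_i) where T_i is the counter for block i; C_i = P_i ⊕ S_i.
C[0]: T = C3, S = E(K, T) = 3B; 60 ⊕ 3B = 5B.
C[1]: T = C4, S = E(K, T) = 3C; A8 ⊕ 3C = 94.
C[2]: T = C5, S = E(K, T) = 3D; 26 ⊕ 3D = 1B.

C[2] = 1B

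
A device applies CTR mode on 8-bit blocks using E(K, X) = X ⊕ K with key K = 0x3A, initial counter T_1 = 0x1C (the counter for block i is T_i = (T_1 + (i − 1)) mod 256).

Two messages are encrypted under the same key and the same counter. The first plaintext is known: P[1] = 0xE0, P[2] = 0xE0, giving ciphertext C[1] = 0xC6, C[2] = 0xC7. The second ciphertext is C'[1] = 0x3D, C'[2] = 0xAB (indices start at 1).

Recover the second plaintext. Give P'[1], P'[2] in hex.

In CTR with a reused counter, both messages share the same keystream S_i, so C_i ⊕ C'_i = P_i ⊕ P'_i and thus P'_i = P_i ⊕ C_i ⊕ C'_i.
P'[1]: 0xE0 ⊕ 0xC6 ⊕ 0x3D = 0x1B.
P'[2]: 0xE0 ⊕ 0xC7 ⊕ 0xAB = 0x8C.

P'[1] = 0x1B, P'[2] = 0x8C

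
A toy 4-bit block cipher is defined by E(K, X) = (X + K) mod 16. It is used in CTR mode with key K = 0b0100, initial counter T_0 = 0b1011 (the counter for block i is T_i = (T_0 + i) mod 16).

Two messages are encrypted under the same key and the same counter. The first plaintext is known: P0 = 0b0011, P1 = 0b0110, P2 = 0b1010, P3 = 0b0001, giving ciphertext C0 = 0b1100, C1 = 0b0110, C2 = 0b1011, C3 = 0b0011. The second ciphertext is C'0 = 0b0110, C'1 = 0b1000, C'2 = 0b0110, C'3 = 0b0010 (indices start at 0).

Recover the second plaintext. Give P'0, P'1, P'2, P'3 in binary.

In CTR with a reused counter, both messages share the same keystream S_i, so C_i ⊕ C'_i = P_i ⊕ P'_i and thus P'_i = P_i ⊕ C_i ⊕ C'_i.
P'0: 0b0011 ⊕ 0b1100 ⊕ 0b0110 = 0b1001.
P'1: 0b0110 ⊕ 0b0110 ⊕ 0b1000 = 0b1000.
P'2: 0b1010 ⊕ 0b1011 ⊕ 0b0110 = 0b0111.
P'3: 0b0001 ⊕ 0b0011 ⊕ 0b0010 = 0b0000.

P'0 = 0b1001, P'1 = 0b1000, P'2 = 0b0111, P'3 = 0b0000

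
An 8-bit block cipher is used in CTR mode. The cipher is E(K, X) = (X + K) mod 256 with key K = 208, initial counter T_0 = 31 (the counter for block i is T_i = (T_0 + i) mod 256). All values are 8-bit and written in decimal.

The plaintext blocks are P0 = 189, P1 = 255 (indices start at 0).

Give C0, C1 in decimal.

C0 = 82, C1 = 15

CTR encryption: S_i = E(K, T_i) where T_i is the counter for block i; C_i = P_i ⊕ S_i.
C0: T = 31, S = E(K, T) = 239; 189 ⊕ 239 = 82.
C1: T = 32, S = E(K, T) = 240; 255 ⊕ 240 = 15.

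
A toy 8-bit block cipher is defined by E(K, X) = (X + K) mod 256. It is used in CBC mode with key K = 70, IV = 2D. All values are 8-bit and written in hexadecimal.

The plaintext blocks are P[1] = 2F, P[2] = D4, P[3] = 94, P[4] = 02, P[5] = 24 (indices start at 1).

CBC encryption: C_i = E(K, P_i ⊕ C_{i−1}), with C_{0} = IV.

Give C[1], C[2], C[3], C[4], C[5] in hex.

C[1]: P[1] ⊕ 2D = 02; E(K, 02) = 72.
C[2]: P[2] ⊕ 72 = A6; E(K, A6) = 16.
C[3]: P[3] ⊕ 16 = 82; E(K, 82) = F2.
C[4]: P[4] ⊕ F2 = F0; E(K, F0) = 60.
C[5]: P[5] ⊕ 60 = 44; E(K, 44) = B4.

C[1] = 72, C[2] = 16, C[3] = F2, C[4] = 60, C[5] = B4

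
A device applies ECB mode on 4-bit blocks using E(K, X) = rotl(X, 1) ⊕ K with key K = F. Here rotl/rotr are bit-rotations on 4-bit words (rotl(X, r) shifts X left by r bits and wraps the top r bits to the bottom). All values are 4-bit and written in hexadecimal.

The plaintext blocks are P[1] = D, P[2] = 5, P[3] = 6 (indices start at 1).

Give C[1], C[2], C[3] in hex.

C[1] = 4, C[2] = 5, C[3] = 3

ECB encryption: C_i = E(K, P_i).
C[1]: E(K, D) = 4.
C[2]: E(K, 5) = 5.
C[3]: E(K, 6) = 3.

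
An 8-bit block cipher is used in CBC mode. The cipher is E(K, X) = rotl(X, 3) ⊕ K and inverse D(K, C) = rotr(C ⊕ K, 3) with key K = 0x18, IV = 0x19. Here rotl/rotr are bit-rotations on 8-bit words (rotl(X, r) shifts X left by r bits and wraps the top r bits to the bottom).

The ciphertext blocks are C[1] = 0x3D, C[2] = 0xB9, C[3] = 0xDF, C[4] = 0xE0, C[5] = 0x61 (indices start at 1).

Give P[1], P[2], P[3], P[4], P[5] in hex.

P[1] = 0xBD, P[2] = 0x09, P[3] = 0x41, P[4] = 0xC0, P[5] = 0xCF

CBC decryption: P_i = D(K, C_i) ⊕ C_{i−1}, with C_{0} = IV.
P[1]: D(K, 0x3D) = 0xA4; 0xA4 ⊕ 0x19 = 0xBD.
P[2]: D(K, 0xB9) = 0x34; 0x34 ⊕ 0x3D = 0x09.
P[3]: D(K, 0xDF) = 0xF8; 0xF8 ⊕ 0xB9 = 0x41.
P[4]: D(K, 0xE0) = 0x1F; 0x1F ⊕ 0xDF = 0xC0.
P[5]: D(K, 0x61) = 0x2F; 0x2F ⊕ 0xE0 = 0xCF.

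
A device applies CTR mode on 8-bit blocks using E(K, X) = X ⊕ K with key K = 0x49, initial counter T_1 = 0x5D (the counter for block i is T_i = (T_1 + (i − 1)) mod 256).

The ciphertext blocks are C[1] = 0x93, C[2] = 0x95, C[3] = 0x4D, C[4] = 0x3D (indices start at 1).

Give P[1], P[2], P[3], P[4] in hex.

CTR decryption: S_i = E(K, T_i) where T_i is the counter for block i; P_i = C_i ⊕ S_i.
P[1]: T = 0x5D, S = E(K, T) = 0x14; 0x93 ⊕ 0x14 = 0x87.
P[2]: T = 0x5E, S = E(K, T) = 0x17; 0x95 ⊕ 0x17 = 0x82.
P[3]: T = 0x5F, S = E(K, T) = 0x16; 0x4D ⊕ 0x16 = 0x5B.
P[4]: T = 0x60, S = E(K, T) = 0x29; 0x3D ⊕ 0x29 = 0x14.

P[1] = 0x87, P[2] = 0x82, P[3] = 0x5B, P[4] = 0x14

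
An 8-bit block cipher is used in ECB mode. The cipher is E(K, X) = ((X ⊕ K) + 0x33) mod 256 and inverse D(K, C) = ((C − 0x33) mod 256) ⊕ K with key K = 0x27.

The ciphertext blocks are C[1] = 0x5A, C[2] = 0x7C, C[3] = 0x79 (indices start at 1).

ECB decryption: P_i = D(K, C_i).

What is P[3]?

P[3] = 0x61

P[3]: D(K, 0x79) = 0x61.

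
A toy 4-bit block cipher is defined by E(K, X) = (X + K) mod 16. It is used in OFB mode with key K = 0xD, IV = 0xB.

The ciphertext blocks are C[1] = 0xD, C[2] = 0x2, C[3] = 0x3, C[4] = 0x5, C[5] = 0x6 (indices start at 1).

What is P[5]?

OFB decryption: S_i = E(K, S_{i−1}) with S_{0} = IV; P_i = C_i ⊕ S_i.
P[1]: S = E(K, 0xB) = 0x8; 0xD ⊕ 0x8 = 0x5.
P[2]: S = E(K, 0x8) = 0x5; 0x2 ⊕ 0x5 = 0x7.
P[3]: S = E(K, 0x5) = 0x2; 0x3 ⊕ 0x2 = 0x1.
P[4]: S = E(K, 0x2) = 0xF; 0x5 ⊕ 0xF = 0xA.
P[5]: S = E(K, 0xF) = 0xC; 0x6 ⊕ 0xC = 0xA.

P[5] = 0xA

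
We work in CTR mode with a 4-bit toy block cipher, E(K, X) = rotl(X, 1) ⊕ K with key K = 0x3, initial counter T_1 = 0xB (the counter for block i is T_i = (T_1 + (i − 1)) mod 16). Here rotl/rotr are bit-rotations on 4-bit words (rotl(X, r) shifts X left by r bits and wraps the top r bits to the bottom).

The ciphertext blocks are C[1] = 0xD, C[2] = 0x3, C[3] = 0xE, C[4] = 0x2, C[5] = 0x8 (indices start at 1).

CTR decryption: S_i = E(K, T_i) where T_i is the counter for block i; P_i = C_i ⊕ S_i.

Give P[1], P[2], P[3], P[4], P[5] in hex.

P[1]: T = 0xB, S = E(K, T) = 0x4; 0xD ⊕ 0x4 = 0x9.
P[2]: T = 0xC, S = E(K, T) = 0xA; 0x3 ⊕ 0xA = 0x9.
P[3]: T = 0xD, S = E(K, T) = 0x8; 0xE ⊕ 0x8 = 0x6.
P[4]: T = 0xE, S = E(K, T) = 0xE; 0x2 ⊕ 0xE = 0xC.
P[5]: T = 0xF, S = E(K, T) = 0xC; 0x8 ⊕ 0xC = 0x4.

P[1] = 0x9, P[2] = 0x9, P[3] = 0x6, P[4] = 0xC, P[5] = 0x4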